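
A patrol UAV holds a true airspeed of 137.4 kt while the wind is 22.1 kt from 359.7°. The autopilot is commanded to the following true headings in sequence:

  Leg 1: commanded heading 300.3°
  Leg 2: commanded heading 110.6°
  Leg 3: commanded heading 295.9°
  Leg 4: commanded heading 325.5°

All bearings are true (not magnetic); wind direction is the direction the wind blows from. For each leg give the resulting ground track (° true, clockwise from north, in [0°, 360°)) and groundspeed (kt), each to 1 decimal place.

Leg 1: heading 300.3°; drift -8.6° → track 291.7°, groundspeed 127.6 kt
Leg 2: heading 110.6°; drift +8.1° → track 118.7°, groundspeed 146.7 kt
Leg 3: heading 295.9°; drift -8.8° → track 287.1°, groundspeed 129.2 kt
Leg 4: heading 325.5°; drift -6.0° → track 319.5°, groundspeed 119.8 kt

Leg 1: track=291.7°, groundspeed=127.6 kt
Leg 2: track=118.7°, groundspeed=146.7 kt
Leg 3: track=287.1°, groundspeed=129.2 kt
Leg 4: track=319.5°, groundspeed=119.8 kt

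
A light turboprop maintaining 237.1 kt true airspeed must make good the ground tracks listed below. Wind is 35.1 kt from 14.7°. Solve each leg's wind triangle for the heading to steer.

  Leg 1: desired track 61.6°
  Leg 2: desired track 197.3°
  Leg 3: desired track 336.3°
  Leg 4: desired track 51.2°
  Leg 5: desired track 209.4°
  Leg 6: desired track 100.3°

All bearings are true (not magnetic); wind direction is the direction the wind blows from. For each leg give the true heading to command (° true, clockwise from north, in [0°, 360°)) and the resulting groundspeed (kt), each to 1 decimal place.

Leg 1: heading=55.4°, groundspeed=211.7 kt
Leg 2: heading=197.7°, groundspeed=272.2 kt
Leg 3: heading=341.6°, groundspeed=208.6 kt
Leg 4: heading=46.1°, groundspeed=208.0 kt
Leg 5: heading=211.6°, groundspeed=270.9 kt
Leg 6: heading=91.8°, groundspeed=231.8 kt

Leg 1: desired track 61.6°; wind correction -6.2° → command heading 55.4°, groundspeed 211.7 kt
Leg 2: desired track 197.3°; wind correction +0.4° → command heading 197.7°, groundspeed 272.2 kt
Leg 3: desired track 336.3°; wind correction +5.3° → command heading 341.6°, groundspeed 208.6 kt
Leg 4: desired track 51.2°; wind correction -5.1° → command heading 46.1°, groundspeed 208.0 kt
Leg 5: desired track 209.4°; wind correction +2.2° → command heading 211.6°, groundspeed 270.9 kt
Leg 6: desired track 100.3°; wind correction -8.5° → command heading 91.8°, groundspeed 231.8 kt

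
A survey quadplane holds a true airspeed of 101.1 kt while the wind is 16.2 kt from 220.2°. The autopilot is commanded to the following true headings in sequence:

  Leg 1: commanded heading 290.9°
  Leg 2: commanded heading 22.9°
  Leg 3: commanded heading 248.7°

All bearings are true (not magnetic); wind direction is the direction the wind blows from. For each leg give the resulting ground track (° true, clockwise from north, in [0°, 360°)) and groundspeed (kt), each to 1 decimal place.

Leg 1: heading 290.9°; drift +9.1° → track 300.0°, groundspeed 97.0 kt
Leg 2: heading 22.9°; drift +2.4° → track 25.3°, groundspeed 116.7 kt
Leg 3: heading 248.7°; drift +5.1° → track 253.8°, groundspeed 87.2 kt

Leg 1: track=300.0°, groundspeed=97.0 kt
Leg 2: track=25.3°, groundspeed=116.7 kt
Leg 3: track=253.8°, groundspeed=87.2 kt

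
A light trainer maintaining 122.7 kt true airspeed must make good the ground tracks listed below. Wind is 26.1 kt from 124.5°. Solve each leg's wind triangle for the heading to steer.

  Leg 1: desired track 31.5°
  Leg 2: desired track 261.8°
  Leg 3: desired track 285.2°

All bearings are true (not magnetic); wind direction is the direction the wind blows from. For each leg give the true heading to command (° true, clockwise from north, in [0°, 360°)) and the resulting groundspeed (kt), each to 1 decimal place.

Leg 1: desired track 31.5°; wind correction +12.3° → command heading 43.8°, groundspeed 121.3 kt
Leg 2: desired track 261.8°; wind correction -8.3° → command heading 253.5°, groundspeed 140.6 kt
Leg 3: desired track 285.2°; wind correction -4.0° → command heading 281.2°, groundspeed 147.0 kt

Leg 1: heading=43.8°, groundspeed=121.3 kt
Leg 2: heading=253.5°, groundspeed=140.6 kt
Leg 3: heading=281.2°, groundspeed=147.0 kt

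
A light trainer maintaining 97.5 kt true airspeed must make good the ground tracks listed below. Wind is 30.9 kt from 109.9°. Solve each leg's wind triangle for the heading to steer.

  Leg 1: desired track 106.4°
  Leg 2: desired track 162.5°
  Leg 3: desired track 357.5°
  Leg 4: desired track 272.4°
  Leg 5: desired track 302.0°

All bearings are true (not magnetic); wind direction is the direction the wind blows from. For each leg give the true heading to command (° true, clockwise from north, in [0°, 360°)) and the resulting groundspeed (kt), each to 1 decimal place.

Leg 1: heading=107.5°, groundspeed=66.6 kt
Leg 2: heading=147.9°, groundspeed=75.6 kt
Leg 3: heading=14.5°, groundspeed=105.0 kt
Leg 4: heading=266.9°, groundspeed=126.5 kt
Leg 5: heading=305.8°, groundspeed=127.5 kt

Leg 1: desired track 106.4°; wind correction +1.1° → command heading 107.5°, groundspeed 66.6 kt
Leg 2: desired track 162.5°; wind correction -14.6° → command heading 147.9°, groundspeed 75.6 kt
Leg 3: desired track 357.5°; wind correction +17.0° → command heading 14.5°, groundspeed 105.0 kt
Leg 4: desired track 272.4°; wind correction -5.5° → command heading 266.9°, groundspeed 126.5 kt
Leg 5: desired track 302.0°; wind correction +3.8° → command heading 305.8°, groundspeed 127.5 kt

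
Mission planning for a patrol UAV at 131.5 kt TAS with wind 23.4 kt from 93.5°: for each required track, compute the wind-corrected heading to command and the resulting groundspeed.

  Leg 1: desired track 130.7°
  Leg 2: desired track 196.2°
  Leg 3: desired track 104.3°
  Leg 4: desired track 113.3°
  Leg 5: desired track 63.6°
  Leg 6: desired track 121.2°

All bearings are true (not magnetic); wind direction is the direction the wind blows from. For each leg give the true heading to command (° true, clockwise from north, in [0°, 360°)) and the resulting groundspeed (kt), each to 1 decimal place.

Leg 1: heading=124.5°, groundspeed=112.1 kt
Leg 2: heading=186.2°, groundspeed=134.6 kt
Leg 3: heading=102.4°, groundspeed=108.4 kt
Leg 4: heading=109.8°, groundspeed=109.2 kt
Leg 5: heading=68.7°, groundspeed=110.7 kt
Leg 6: heading=116.5°, groundspeed=110.3 kt

Leg 1: desired track 130.7°; wind correction -6.2° → command heading 124.5°, groundspeed 112.1 kt
Leg 2: desired track 196.2°; wind correction -10.0° → command heading 186.2°, groundspeed 134.6 kt
Leg 3: desired track 104.3°; wind correction -1.9° → command heading 102.4°, groundspeed 108.4 kt
Leg 4: desired track 113.3°; wind correction -3.5° → command heading 109.8°, groundspeed 109.2 kt
Leg 5: desired track 63.6°; wind correction +5.1° → command heading 68.7°, groundspeed 110.7 kt
Leg 6: desired track 121.2°; wind correction -4.7° → command heading 116.5°, groundspeed 110.3 kt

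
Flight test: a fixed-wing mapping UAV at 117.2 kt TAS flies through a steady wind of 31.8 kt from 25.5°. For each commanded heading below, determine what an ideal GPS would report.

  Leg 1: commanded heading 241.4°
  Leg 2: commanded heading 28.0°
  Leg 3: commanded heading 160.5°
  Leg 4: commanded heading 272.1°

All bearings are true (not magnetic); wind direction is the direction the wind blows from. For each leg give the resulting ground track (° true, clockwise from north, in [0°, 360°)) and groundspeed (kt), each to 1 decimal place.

Leg 1: heading 241.4°; drift -7.4° → track 234.0°, groundspeed 144.2 kt
Leg 2: heading 28.0°; drift +0.9° → track 28.9°, groundspeed 85.4 kt
Leg 3: heading 160.5°; drift +9.1° → track 169.6°, groundspeed 141.5 kt
Leg 4: heading 272.1°; drift -12.7° → track 259.4°, groundspeed 133.1 kt

Leg 1: track=234.0°, groundspeed=144.2 kt
Leg 2: track=28.9°, groundspeed=85.4 kt
Leg 3: track=169.6°, groundspeed=141.5 kt
Leg 4: track=259.4°, groundspeed=133.1 kt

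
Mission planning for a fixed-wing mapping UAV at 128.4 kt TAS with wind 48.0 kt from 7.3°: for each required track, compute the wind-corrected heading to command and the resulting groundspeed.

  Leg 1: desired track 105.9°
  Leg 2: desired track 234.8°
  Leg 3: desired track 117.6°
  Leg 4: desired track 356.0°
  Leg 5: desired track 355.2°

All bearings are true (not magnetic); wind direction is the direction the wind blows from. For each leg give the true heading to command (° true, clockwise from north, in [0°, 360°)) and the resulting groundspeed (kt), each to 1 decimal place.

Leg 1: desired track 105.9°; wind correction -21.7° → command heading 84.2°, groundspeed 126.5 kt
Leg 2: desired track 234.8°; wind correction +16.0° → command heading 250.8°, groundspeed 155.9 kt
Leg 3: desired track 117.6°; wind correction -20.5° → command heading 97.1°, groundspeed 136.9 kt
Leg 4: desired track 356.0°; wind correction +4.2° → command heading 0.2°, groundspeed 81.0 kt
Leg 5: desired track 355.2°; wind correction +4.5° → command heading 359.7°, groundspeed 81.1 kt

Leg 1: heading=84.2°, groundspeed=126.5 kt
Leg 2: heading=250.8°, groundspeed=155.9 kt
Leg 3: heading=97.1°, groundspeed=136.9 kt
Leg 4: heading=0.2°, groundspeed=81.0 kt
Leg 5: heading=359.7°, groundspeed=81.1 kt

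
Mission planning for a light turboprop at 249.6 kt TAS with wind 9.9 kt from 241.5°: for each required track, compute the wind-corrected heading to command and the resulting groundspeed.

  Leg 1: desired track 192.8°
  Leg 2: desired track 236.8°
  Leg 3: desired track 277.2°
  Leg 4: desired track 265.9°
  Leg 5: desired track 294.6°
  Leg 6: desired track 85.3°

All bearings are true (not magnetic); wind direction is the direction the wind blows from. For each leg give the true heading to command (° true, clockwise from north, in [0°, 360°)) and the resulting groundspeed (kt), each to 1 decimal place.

Leg 1: desired track 192.8°; wind correction +1.7° → command heading 194.5°, groundspeed 243.0 kt
Leg 2: desired track 236.8°; wind correction +0.2° → command heading 237.0°, groundspeed 239.7 kt
Leg 3: desired track 277.2°; wind correction -1.3° → command heading 275.9°, groundspeed 241.5 kt
Leg 4: desired track 265.9°; wind correction -0.9° → command heading 265.0°, groundspeed 240.6 kt
Leg 5: desired track 294.6°; wind correction -1.8° → command heading 292.8°, groundspeed 243.5 kt
Leg 6: desired track 85.3°; wind correction +0.9° → command heading 86.2°, groundspeed 258.6 kt

Leg 1: heading=194.5°, groundspeed=243.0 kt
Leg 2: heading=237.0°, groundspeed=239.7 kt
Leg 3: heading=275.9°, groundspeed=241.5 kt
Leg 4: heading=265.0°, groundspeed=240.6 kt
Leg 5: heading=292.8°, groundspeed=243.5 kt
Leg 6: heading=86.2°, groundspeed=258.6 kt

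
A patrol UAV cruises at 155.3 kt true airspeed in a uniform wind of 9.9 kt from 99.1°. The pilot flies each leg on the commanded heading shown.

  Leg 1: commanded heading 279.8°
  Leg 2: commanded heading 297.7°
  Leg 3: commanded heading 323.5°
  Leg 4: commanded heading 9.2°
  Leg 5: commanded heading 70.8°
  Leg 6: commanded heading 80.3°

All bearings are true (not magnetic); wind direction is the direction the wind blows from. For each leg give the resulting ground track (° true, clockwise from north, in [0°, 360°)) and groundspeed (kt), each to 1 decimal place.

Leg 1: track=279.8°, groundspeed=165.2 kt
Leg 2: track=296.6°, groundspeed=164.7 kt
Leg 3: track=321.1°, groundspeed=162.5 kt
Leg 4: track=5.6°, groundspeed=155.6 kt
Leg 5: track=69.0°, groundspeed=146.7 kt
Leg 6: track=79.0°, groundspeed=146.0 kt

Leg 1: heading 279.8°; drift +0.0° → track 279.8°, groundspeed 165.2 kt
Leg 2: heading 297.7°; drift -1.1° → track 296.6°, groundspeed 164.7 kt
Leg 3: heading 323.5°; drift -2.4° → track 321.1°, groundspeed 162.5 kt
Leg 4: heading 9.2°; drift -3.6° → track 5.6°, groundspeed 155.6 kt
Leg 5: heading 70.8°; drift -1.8° → track 69.0°, groundspeed 146.7 kt
Leg 6: heading 80.3°; drift -1.3° → track 79.0°, groundspeed 146.0 kt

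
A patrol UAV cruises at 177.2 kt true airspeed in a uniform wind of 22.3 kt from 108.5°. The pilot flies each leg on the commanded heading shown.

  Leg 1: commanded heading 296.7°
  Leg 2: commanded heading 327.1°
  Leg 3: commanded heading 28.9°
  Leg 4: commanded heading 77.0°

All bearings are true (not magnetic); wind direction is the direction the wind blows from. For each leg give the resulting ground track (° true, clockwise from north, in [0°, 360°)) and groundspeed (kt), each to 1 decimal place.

Leg 1: track=295.8°, groundspeed=199.3 kt
Leg 2: track=323.0°, groundspeed=195.1 kt
Leg 3: track=21.7°, groundspeed=174.6 kt
Leg 4: track=72.8°, groundspeed=158.6 kt

Leg 1: heading 296.7°; drift -0.9° → track 295.8°, groundspeed 199.3 kt
Leg 2: heading 327.1°; drift -4.1° → track 323.0°, groundspeed 195.1 kt
Leg 3: heading 28.9°; drift -7.2° → track 21.7°, groundspeed 174.6 kt
Leg 4: heading 77.0°; drift -4.2° → track 72.8°, groundspeed 158.6 kt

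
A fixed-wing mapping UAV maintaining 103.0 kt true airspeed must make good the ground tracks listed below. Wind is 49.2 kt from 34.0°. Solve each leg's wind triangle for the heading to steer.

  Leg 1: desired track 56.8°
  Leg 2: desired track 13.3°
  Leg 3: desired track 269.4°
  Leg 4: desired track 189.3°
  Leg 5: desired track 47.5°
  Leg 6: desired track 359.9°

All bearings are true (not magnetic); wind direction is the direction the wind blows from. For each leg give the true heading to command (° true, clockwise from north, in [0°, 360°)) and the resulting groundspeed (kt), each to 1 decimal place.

Leg 1: heading=46.1°, groundspeed=55.9 kt
Leg 2: heading=23.0°, groundspeed=55.5 kt
Leg 3: heading=292.6°, groundspeed=122.6 kt
Leg 4: heading=177.8°, groundspeed=145.6 kt
Leg 5: heading=41.1°, groundspeed=54.5 kt
Leg 6: heading=15.4°, groundspeed=58.5 kt

Leg 1: desired track 56.8°; wind correction -10.7° → command heading 46.1°, groundspeed 55.9 kt
Leg 2: desired track 13.3°; wind correction +9.7° → command heading 23.0°, groundspeed 55.5 kt
Leg 3: desired track 269.4°; wind correction +23.2° → command heading 292.6°, groundspeed 122.6 kt
Leg 4: desired track 189.3°; wind correction -11.5° → command heading 177.8°, groundspeed 145.6 kt
Leg 5: desired track 47.5°; wind correction -6.4° → command heading 41.1°, groundspeed 54.5 kt
Leg 6: desired track 359.9°; wind correction +15.5° → command heading 15.4°, groundspeed 58.5 kt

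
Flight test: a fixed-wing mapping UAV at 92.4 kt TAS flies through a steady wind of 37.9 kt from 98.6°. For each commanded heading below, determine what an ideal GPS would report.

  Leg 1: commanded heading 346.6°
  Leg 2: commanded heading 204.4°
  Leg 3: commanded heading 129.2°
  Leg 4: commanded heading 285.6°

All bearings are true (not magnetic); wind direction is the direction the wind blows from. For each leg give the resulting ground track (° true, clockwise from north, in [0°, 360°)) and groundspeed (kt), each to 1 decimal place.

Leg 1: heading 346.6°; drift -18.2° → track 328.4°, groundspeed 112.2 kt
Leg 2: heading 204.4°; drift +19.5° → track 223.9°, groundspeed 109.0 kt
Leg 3: heading 129.2°; drift +17.9° → track 147.1°, groundspeed 62.8 kt
Leg 4: heading 285.6°; drift -2.0° → track 283.6°, groundspeed 130.1 kt

Leg 1: track=328.4°, groundspeed=112.2 kt
Leg 2: track=223.9°, groundspeed=109.0 kt
Leg 3: track=147.1°, groundspeed=62.8 kt
Leg 4: track=283.6°, groundspeed=130.1 kt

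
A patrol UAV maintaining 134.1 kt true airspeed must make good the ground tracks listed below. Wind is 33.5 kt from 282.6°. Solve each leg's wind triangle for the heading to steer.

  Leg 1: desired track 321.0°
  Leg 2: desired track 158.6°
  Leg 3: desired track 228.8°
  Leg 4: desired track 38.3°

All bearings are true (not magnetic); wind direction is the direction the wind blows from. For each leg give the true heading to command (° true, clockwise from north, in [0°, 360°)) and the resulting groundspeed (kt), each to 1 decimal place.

Leg 1: desired track 321.0°; wind correction -8.9° → command heading 312.1°, groundspeed 106.2 kt
Leg 2: desired track 158.6°; wind correction +12.0° → command heading 170.6°, groundspeed 149.9 kt
Leg 3: desired track 228.8°; wind correction +11.6° → command heading 240.4°, groundspeed 111.6 kt
Leg 4: desired track 38.3°; wind correction -13.0° → command heading 25.3°, groundspeed 145.2 kt

Leg 1: heading=312.1°, groundspeed=106.2 kt
Leg 2: heading=170.6°, groundspeed=149.9 kt
Leg 3: heading=240.4°, groundspeed=111.6 kt
Leg 4: heading=25.3°, groundspeed=145.2 kt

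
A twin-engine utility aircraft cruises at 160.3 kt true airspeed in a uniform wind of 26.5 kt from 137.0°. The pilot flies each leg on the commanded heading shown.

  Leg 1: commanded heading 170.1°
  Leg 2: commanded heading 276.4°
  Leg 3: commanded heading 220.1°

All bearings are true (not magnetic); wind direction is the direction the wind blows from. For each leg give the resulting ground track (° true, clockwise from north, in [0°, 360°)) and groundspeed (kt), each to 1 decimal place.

Leg 1: heading 170.1°; drift +6.0° → track 176.1°, groundspeed 138.9 kt
Leg 2: heading 276.4°; drift +5.5° → track 281.9°, groundspeed 181.2 kt
Leg 3: heading 220.1°; drift +9.5° → track 229.6°, groundspeed 159.3 kt

Leg 1: track=176.1°, groundspeed=138.9 kt
Leg 2: track=281.9°, groundspeed=181.2 kt
Leg 3: track=229.6°, groundspeed=159.3 kt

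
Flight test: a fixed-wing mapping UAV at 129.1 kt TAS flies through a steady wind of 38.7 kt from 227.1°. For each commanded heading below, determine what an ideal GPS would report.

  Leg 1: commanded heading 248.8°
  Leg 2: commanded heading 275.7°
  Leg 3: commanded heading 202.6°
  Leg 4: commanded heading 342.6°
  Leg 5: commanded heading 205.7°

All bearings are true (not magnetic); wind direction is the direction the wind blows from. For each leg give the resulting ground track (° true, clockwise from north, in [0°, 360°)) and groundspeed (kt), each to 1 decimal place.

Leg 1: track=257.5°, groundspeed=94.2 kt
Leg 2: track=291.4°, groundspeed=107.5 kt
Leg 3: track=192.9°, groundspeed=95.2 kt
Leg 4: track=356.1°, groundspeed=149.9 kt
Leg 5: track=197.1°, groundspeed=94.1 kt

Leg 1: heading 248.8°; drift +8.7° → track 257.5°, groundspeed 94.2 kt
Leg 2: heading 275.7°; drift +15.7° → track 291.4°, groundspeed 107.5 kt
Leg 3: heading 202.6°; drift -9.7° → track 192.9°, groundspeed 95.2 kt
Leg 4: heading 342.6°; drift +13.5° → track 356.1°, groundspeed 149.9 kt
Leg 5: heading 205.7°; drift -8.6° → track 197.1°, groundspeed 94.1 kt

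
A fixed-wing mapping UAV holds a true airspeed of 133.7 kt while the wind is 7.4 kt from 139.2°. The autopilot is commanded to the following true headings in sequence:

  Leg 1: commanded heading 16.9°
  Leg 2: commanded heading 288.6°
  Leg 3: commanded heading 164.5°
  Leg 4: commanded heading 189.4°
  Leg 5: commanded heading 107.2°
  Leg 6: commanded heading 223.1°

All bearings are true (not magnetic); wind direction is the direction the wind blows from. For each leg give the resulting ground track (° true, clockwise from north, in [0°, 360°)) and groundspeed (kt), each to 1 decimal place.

Leg 1: heading 16.9°; drift -2.6° → track 14.3°, groundspeed 137.8 kt
Leg 2: heading 288.6°; drift +1.5° → track 290.1°, groundspeed 140.1 kt
Leg 3: heading 164.5°; drift +1.4° → track 165.9°, groundspeed 127.0 kt
Leg 4: heading 189.4°; drift +2.5° → track 191.9°, groundspeed 129.1 kt
Leg 5: heading 107.2°; drift -1.8° → track 105.4°, groundspeed 127.5 kt
Leg 6: heading 223.1°; drift +3.2° → track 226.3°, groundspeed 133.1 kt

Leg 1: track=14.3°, groundspeed=137.8 kt
Leg 2: track=290.1°, groundspeed=140.1 kt
Leg 3: track=165.9°, groundspeed=127.0 kt
Leg 4: track=191.9°, groundspeed=129.1 kt
Leg 5: track=105.4°, groundspeed=127.5 kt
Leg 6: track=226.3°, groundspeed=133.1 kt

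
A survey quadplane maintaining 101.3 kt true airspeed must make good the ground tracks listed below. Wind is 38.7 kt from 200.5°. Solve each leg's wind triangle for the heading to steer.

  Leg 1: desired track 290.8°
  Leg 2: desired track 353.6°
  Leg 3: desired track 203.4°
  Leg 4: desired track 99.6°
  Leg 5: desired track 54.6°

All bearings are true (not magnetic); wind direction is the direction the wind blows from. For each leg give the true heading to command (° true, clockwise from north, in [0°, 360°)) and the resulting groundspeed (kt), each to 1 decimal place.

Leg 1: desired track 290.8°; wind correction -22.5° → command heading 268.3°, groundspeed 93.8 kt
Leg 2: desired track 353.6°; wind correction -10.0° → command heading 343.6°, groundspeed 134.3 kt
Leg 3: desired track 203.4°; wind correction -1.1° → command heading 202.3°, groundspeed 62.6 kt
Leg 4: desired track 99.6°; wind correction +22.0° → command heading 121.6°, groundspeed 101.2 kt
Leg 5: desired track 54.6°; wind correction +12.4° → command heading 67.0°, groundspeed 131.0 kt

Leg 1: heading=268.3°, groundspeed=93.8 kt
Leg 2: heading=343.6°, groundspeed=134.3 kt
Leg 3: heading=202.3°, groundspeed=62.6 kt
Leg 4: heading=121.6°, groundspeed=101.2 kt
Leg 5: heading=67.0°, groundspeed=131.0 kt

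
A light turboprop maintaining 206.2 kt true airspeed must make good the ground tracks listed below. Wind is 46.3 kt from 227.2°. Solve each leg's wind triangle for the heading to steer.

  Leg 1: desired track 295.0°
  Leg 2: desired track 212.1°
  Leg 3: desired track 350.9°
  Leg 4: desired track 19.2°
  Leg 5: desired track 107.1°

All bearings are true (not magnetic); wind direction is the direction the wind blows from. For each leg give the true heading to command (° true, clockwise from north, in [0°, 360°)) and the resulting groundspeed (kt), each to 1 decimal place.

Leg 1: desired track 295.0°; wind correction -12.0° → command heading 283.0°, groundspeed 184.2 kt
Leg 2: desired track 212.1°; wind correction +3.4° → command heading 215.5°, groundspeed 161.1 kt
Leg 3: desired track 350.9°; wind correction -10.8° → command heading 340.1°, groundspeed 228.3 kt
Leg 4: desired track 19.2°; wind correction -6.1° → command heading 13.1°, groundspeed 245.9 kt
Leg 5: desired track 107.1°; wind correction +11.2° → command heading 118.3°, groundspeed 225.5 kt

Leg 1: heading=283.0°, groundspeed=184.2 kt
Leg 2: heading=215.5°, groundspeed=161.1 kt
Leg 3: heading=340.1°, groundspeed=228.3 kt
Leg 4: heading=13.1°, groundspeed=245.9 kt
Leg 5: heading=118.3°, groundspeed=225.5 kt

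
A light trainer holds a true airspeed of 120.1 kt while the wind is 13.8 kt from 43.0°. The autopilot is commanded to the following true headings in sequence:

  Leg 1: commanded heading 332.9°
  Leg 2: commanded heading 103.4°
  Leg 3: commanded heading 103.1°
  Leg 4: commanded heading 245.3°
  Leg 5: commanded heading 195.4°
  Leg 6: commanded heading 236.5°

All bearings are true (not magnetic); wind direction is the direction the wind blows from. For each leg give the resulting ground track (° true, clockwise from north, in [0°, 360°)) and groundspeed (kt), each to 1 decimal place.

Leg 1: heading 332.9°; drift -6.4° → track 326.5°, groundspeed 116.1 kt
Leg 2: heading 103.4°; drift +6.0° → track 109.4°, groundspeed 113.9 kt
Leg 3: heading 103.1°; drift +6.0° → track 109.1°, groundspeed 113.9 kt
Leg 4: heading 245.3°; drift -2.3° → track 243.0°, groundspeed 133.0 kt
Leg 5: heading 195.4°; drift +2.8° → track 198.2°, groundspeed 132.5 kt
Leg 6: heading 236.5°; drift -1.4° → track 235.1°, groundspeed 133.6 kt

Leg 1: track=326.5°, groundspeed=116.1 kt
Leg 2: track=109.4°, groundspeed=113.9 kt
Leg 3: track=109.1°, groundspeed=113.9 kt
Leg 4: track=243.0°, groundspeed=133.0 kt
Leg 5: track=198.2°, groundspeed=132.5 kt
Leg 6: track=235.1°, groundspeed=133.6 kt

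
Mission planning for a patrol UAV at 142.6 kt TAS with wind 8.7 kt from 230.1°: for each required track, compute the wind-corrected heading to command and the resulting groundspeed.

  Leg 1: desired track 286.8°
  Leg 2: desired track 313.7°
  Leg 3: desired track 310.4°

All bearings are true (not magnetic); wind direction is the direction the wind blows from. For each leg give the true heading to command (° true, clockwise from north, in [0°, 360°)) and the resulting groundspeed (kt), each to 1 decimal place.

Leg 1: desired track 286.8°; wind correction -2.9° → command heading 283.9°, groundspeed 137.6 kt
Leg 2: desired track 313.7°; wind correction -3.5° → command heading 310.2°, groundspeed 141.4 kt
Leg 3: desired track 310.4°; wind correction -3.4° → command heading 307.0°, groundspeed 140.9 kt

Leg 1: heading=283.9°, groundspeed=137.6 kt
Leg 2: heading=310.2°, groundspeed=141.4 kt
Leg 3: heading=307.0°, groundspeed=140.9 kt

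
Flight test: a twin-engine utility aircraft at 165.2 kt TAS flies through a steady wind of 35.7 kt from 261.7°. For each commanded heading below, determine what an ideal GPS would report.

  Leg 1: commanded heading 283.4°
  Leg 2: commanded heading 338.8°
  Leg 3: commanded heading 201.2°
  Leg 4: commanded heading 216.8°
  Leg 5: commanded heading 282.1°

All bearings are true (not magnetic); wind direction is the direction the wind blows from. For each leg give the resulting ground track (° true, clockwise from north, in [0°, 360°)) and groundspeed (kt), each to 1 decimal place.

Leg 1: track=289.1°, groundspeed=132.7 kt
Leg 2: track=351.3°, groundspeed=161.0 kt
Leg 3: track=189.3°, groundspeed=150.9 kt
Leg 4: track=206.6°, groundspeed=142.2 kt
Leg 5: track=287.5°, groundspeed=132.3 kt

Leg 1: heading 283.4°; drift +5.7° → track 289.1°, groundspeed 132.7 kt
Leg 2: heading 338.8°; drift +12.5° → track 351.3°, groundspeed 161.0 kt
Leg 3: heading 201.2°; drift -11.9° → track 189.3°, groundspeed 150.9 kt
Leg 4: heading 216.8°; drift -10.2° → track 206.6°, groundspeed 142.2 kt
Leg 5: heading 282.1°; drift +5.4° → track 287.5°, groundspeed 132.3 kt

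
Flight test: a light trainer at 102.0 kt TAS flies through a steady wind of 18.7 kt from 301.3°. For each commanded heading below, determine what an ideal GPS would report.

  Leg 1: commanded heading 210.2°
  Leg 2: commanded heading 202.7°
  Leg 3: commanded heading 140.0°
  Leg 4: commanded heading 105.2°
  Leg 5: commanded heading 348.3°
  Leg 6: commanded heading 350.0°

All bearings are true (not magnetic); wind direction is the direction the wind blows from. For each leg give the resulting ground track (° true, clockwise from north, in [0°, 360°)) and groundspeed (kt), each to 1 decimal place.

Leg 1: heading 210.2°; drift -10.4° → track 199.8°, groundspeed 104.1 kt
Leg 2: heading 202.7°; drift -10.0° → track 192.7°, groundspeed 106.4 kt
Leg 3: heading 140.0°; drift -2.9° → track 137.1°, groundspeed 119.9 kt
Leg 4: heading 105.2°; drift +2.5° → track 107.7°, groundspeed 120.1 kt
Leg 5: heading 348.3°; drift +8.7° → track 357.0°, groundspeed 90.3 kt
Leg 6: heading 350.0°; drift +8.9° → track 358.9°, groundspeed 90.8 kt

Leg 1: track=199.8°, groundspeed=104.1 kt
Leg 2: track=192.7°, groundspeed=106.4 kt
Leg 3: track=137.1°, groundspeed=119.9 kt
Leg 4: track=107.7°, groundspeed=120.1 kt
Leg 5: track=357.0°, groundspeed=90.3 kt
Leg 6: track=358.9°, groundspeed=90.8 kt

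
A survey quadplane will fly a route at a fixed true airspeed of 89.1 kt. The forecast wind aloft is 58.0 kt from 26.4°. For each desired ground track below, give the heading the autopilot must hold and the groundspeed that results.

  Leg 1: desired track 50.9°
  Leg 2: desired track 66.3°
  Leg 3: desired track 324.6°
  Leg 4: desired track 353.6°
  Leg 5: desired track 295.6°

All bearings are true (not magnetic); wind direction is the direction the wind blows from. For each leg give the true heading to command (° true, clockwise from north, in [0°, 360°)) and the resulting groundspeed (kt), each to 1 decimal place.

Leg 1: desired track 50.9°; wind correction -15.7° → command heading 35.2°, groundspeed 33.0 kt
Leg 2: desired track 66.3°; wind correction -24.7° → command heading 41.6°, groundspeed 36.5 kt
Leg 3: desired track 324.6°; wind correction +35.0° → command heading 359.6°, groundspeed 45.6 kt
Leg 4: desired track 353.6°; wind correction +20.6° → command heading 14.2°, groundspeed 34.6 kt
Leg 5: desired track 295.6°; wind correction +40.6° → command heading 336.2°, groundspeed 68.5 kt

Leg 1: heading=35.2°, groundspeed=33.0 kt
Leg 2: heading=41.6°, groundspeed=36.5 kt
Leg 3: heading=359.6°, groundspeed=45.6 kt
Leg 4: heading=14.2°, groundspeed=34.6 kt
Leg 5: heading=336.2°, groundspeed=68.5 kt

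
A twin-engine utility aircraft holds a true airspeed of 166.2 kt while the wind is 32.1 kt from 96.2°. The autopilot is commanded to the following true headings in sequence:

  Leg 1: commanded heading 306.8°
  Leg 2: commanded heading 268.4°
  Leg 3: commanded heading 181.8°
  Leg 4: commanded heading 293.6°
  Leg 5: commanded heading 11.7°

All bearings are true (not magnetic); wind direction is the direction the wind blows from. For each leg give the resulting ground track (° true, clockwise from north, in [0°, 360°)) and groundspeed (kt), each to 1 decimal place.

Leg 1: heading 306.8°; drift -4.8° → track 302.0°, groundspeed 194.5 kt
Leg 2: heading 268.4°; drift +1.3° → track 269.7°, groundspeed 198.1 kt
Leg 3: heading 181.8°; drift +11.1° → track 192.9°, groundspeed 166.8 kt
Leg 4: heading 293.6°; drift -2.8° → track 290.8°, groundspeed 197.1 kt
Leg 5: heading 11.7°; drift -11.1° → track 0.6°, groundspeed 166.2 kt

Leg 1: track=302.0°, groundspeed=194.5 kt
Leg 2: track=269.7°, groundspeed=198.1 kt
Leg 3: track=192.9°, groundspeed=166.8 kt
Leg 4: track=290.8°, groundspeed=197.1 kt
Leg 5: track=0.6°, groundspeed=166.2 kt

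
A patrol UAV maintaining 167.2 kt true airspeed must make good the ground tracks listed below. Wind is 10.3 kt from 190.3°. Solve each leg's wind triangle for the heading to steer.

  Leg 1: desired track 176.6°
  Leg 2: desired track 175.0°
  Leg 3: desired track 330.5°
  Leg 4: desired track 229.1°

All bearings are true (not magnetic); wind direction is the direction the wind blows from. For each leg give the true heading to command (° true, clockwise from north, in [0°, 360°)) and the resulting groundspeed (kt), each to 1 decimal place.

Leg 1: heading=177.4°, groundspeed=157.2 kt
Leg 2: heading=175.9°, groundspeed=157.2 kt
Leg 3: heading=328.2°, groundspeed=175.0 kt
Leg 4: heading=226.9°, groundspeed=159.0 kt

Leg 1: desired track 176.6°; wind correction +0.8° → command heading 177.4°, groundspeed 157.2 kt
Leg 2: desired track 175.0°; wind correction +0.9° → command heading 175.9°, groundspeed 157.2 kt
Leg 3: desired track 330.5°; wind correction -2.3° → command heading 328.2°, groundspeed 175.0 kt
Leg 4: desired track 229.1°; wind correction -2.2° → command heading 226.9°, groundspeed 159.0 kt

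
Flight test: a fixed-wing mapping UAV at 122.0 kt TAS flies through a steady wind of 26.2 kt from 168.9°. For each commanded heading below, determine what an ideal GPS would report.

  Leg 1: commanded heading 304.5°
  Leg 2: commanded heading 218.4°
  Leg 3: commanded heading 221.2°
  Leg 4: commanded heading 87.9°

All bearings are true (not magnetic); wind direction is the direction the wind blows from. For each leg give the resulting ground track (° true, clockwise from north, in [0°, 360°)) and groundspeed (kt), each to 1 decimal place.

Leg 1: heading 304.5°; drift +7.4° → track 311.9°, groundspeed 141.9 kt
Leg 2: heading 218.4°; drift +10.7° → track 229.1°, groundspeed 106.9 kt
Leg 3: heading 221.2°; drift +11.1° → track 232.3°, groundspeed 108.0 kt
Leg 4: heading 87.9°; drift -12.4° → track 75.5°, groundspeed 120.7 kt

Leg 1: track=311.9°, groundspeed=141.9 kt
Leg 2: track=229.1°, groundspeed=106.9 kt
Leg 3: track=232.3°, groundspeed=108.0 kt
Leg 4: track=75.5°, groundspeed=120.7 kt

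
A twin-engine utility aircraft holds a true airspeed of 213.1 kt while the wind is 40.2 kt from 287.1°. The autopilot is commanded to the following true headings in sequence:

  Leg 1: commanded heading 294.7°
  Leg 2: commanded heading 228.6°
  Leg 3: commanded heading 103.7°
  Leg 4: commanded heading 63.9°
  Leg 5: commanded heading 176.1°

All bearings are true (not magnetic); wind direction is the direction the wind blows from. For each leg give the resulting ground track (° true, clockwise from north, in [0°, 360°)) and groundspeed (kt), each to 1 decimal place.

Leg 1: heading 294.7°; drift +1.8° → track 296.5°, groundspeed 173.3 kt
Leg 2: heading 228.6°; drift -10.1° → track 218.5°, groundspeed 195.1 kt
Leg 3: heading 103.7°; drift +0.5° → track 104.2°, groundspeed 253.2 kt
Leg 4: heading 63.9°; drift +6.5° → track 70.4°, groundspeed 244.0 kt
Leg 5: heading 176.1°; drift -9.4° → track 166.7°, groundspeed 230.6 kt

Leg 1: track=296.5°, groundspeed=173.3 kt
Leg 2: track=218.5°, groundspeed=195.1 kt
Leg 3: track=104.2°, groundspeed=253.2 kt
Leg 4: track=70.4°, groundspeed=244.0 kt
Leg 5: track=166.7°, groundspeed=230.6 kt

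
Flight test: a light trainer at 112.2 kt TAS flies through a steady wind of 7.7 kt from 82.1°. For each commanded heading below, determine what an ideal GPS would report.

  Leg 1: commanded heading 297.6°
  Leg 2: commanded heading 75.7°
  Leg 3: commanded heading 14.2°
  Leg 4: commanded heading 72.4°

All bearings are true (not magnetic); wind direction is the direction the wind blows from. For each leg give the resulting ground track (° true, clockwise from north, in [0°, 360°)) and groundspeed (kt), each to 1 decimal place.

Leg 1: heading 297.6°; drift -2.2° → track 295.4°, groundspeed 118.6 kt
Leg 2: heading 75.7°; drift -0.5° → track 75.2°, groundspeed 104.6 kt
Leg 3: heading 14.2°; drift -3.7° → track 10.5°, groundspeed 109.5 kt
Leg 4: heading 72.4°; drift -0.7° → track 71.7°, groundspeed 104.6 kt

Leg 1: track=295.4°, groundspeed=118.6 kt
Leg 2: track=75.2°, groundspeed=104.6 kt
Leg 3: track=10.5°, groundspeed=109.5 kt
Leg 4: track=71.7°, groundspeed=104.6 kt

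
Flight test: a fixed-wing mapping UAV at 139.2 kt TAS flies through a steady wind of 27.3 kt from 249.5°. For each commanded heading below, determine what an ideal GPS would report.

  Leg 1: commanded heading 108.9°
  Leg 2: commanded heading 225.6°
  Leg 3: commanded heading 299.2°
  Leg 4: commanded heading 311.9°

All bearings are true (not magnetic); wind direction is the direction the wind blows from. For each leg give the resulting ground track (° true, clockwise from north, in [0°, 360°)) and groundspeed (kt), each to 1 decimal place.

Leg 1: track=102.7°, groundspeed=161.2 kt
Leg 2: track=220.1°, groundspeed=114.8 kt
Leg 3: track=308.9°, groundspeed=123.3 kt
Leg 4: track=322.7°, groundspeed=128.8 kt

Leg 1: heading 108.9°; drift -6.2° → track 102.7°, groundspeed 161.2 kt
Leg 2: heading 225.6°; drift -5.5° → track 220.1°, groundspeed 114.8 kt
Leg 3: heading 299.2°; drift +9.7° → track 308.9°, groundspeed 123.3 kt
Leg 4: heading 311.9°; drift +10.8° → track 322.7°, groundspeed 128.8 kt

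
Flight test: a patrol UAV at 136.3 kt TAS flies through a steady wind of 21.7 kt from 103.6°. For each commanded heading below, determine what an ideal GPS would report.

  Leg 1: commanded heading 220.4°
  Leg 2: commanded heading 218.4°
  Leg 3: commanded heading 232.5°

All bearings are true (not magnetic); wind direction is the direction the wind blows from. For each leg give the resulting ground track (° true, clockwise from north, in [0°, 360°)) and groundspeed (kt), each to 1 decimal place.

Leg 1: heading 220.4°; drift +7.6° → track 228.0°, groundspeed 147.4 kt
Leg 2: heading 218.4°; drift +7.7° → track 226.1°, groundspeed 146.7 kt
Leg 3: heading 232.5°; drift +6.4° → track 238.9°, groundspeed 150.9 kt

Leg 1: track=228.0°, groundspeed=147.4 kt
Leg 2: track=226.1°, groundspeed=146.7 kt
Leg 3: track=238.9°, groundspeed=150.9 kt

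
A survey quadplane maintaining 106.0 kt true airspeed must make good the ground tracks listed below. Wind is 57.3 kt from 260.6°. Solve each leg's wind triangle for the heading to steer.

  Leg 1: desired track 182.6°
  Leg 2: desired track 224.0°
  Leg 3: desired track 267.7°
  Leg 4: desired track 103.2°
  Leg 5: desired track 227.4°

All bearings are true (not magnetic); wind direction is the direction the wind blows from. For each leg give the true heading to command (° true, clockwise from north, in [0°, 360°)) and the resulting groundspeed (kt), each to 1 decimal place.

Leg 1: heading=214.5°, groundspeed=78.1 kt
Leg 2: heading=242.8°, groundspeed=54.3 kt
Leg 3: heading=263.9°, groundspeed=48.9 kt
Leg 4: heading=115.2°, groundspeed=156.6 kt
Leg 5: heading=244.6°, groundspeed=53.3 kt

Leg 1: desired track 182.6°; wind correction +31.9° → command heading 214.5°, groundspeed 78.1 kt
Leg 2: desired track 224.0°; wind correction +18.8° → command heading 242.8°, groundspeed 54.3 kt
Leg 3: desired track 267.7°; wind correction -3.8° → command heading 263.9°, groundspeed 48.9 kt
Leg 4: desired track 103.2°; wind correction +12.0° → command heading 115.2°, groundspeed 156.6 kt
Leg 5: desired track 227.4°; wind correction +17.2° → command heading 244.6°, groundspeed 53.3 kt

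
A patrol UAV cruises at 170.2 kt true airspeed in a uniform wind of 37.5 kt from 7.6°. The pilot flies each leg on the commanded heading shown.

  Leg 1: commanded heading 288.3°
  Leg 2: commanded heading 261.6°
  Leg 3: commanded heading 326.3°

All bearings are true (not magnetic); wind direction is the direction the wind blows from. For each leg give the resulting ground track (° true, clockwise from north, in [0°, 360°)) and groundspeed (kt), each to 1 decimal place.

Leg 1: heading 288.3°; drift -12.7° → track 275.6°, groundspeed 167.3 kt
Leg 2: heading 261.6°; drift -11.3° → track 250.3°, groundspeed 184.1 kt
Leg 3: heading 326.3°; drift -9.9° → track 316.4°, groundspeed 144.2 kt

Leg 1: track=275.6°, groundspeed=167.3 kt
Leg 2: track=250.3°, groundspeed=184.1 kt
Leg 3: track=316.4°, groundspeed=144.2 kt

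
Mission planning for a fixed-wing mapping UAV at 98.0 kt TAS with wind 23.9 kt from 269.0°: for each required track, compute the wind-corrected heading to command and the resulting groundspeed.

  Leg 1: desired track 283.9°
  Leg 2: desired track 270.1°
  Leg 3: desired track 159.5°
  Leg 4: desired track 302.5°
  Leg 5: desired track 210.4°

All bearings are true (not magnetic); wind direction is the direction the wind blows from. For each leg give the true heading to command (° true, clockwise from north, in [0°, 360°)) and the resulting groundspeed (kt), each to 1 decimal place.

Leg 1: desired track 283.9°; wind correction -3.6° → command heading 280.3°, groundspeed 74.7 kt
Leg 2: desired track 270.1°; wind correction -0.3° → command heading 269.8°, groundspeed 74.1 kt
Leg 3: desired track 159.5°; wind correction +13.3° → command heading 172.8°, groundspeed 103.4 kt
Leg 4: desired track 302.5°; wind correction -7.7° → command heading 294.8°, groundspeed 77.2 kt
Leg 5: desired track 210.4°; wind correction +12.0° → command heading 222.4°, groundspeed 83.4 kt

Leg 1: heading=280.3°, groundspeed=74.7 kt
Leg 2: heading=269.8°, groundspeed=74.1 kt
Leg 3: heading=172.8°, groundspeed=103.4 kt
Leg 4: heading=294.8°, groundspeed=77.2 kt
Leg 5: heading=222.4°, groundspeed=83.4 kt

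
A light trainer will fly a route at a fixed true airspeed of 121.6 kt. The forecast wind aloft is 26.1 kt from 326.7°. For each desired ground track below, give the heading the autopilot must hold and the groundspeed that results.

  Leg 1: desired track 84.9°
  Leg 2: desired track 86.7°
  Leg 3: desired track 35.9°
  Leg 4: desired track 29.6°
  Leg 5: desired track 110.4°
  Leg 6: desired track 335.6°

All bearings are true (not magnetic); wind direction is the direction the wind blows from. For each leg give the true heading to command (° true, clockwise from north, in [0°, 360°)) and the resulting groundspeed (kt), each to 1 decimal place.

Leg 1: heading=74.0°, groundspeed=131.7 kt
Leg 2: heading=76.0°, groundspeed=132.5 kt
Leg 3: heading=24.3°, groundspeed=109.9 kt
Leg 4: heading=18.6°, groundspeed=107.5 kt
Leg 5: heading=103.1°, groundspeed=141.6 kt
Leg 6: heading=333.7°, groundspeed=95.7 kt

Leg 1: desired track 84.9°; wind correction -10.9° → command heading 74.0°, groundspeed 131.7 kt
Leg 2: desired track 86.7°; wind correction -10.7° → command heading 76.0°, groundspeed 132.5 kt
Leg 3: desired track 35.9°; wind correction -11.6° → command heading 24.3°, groundspeed 109.9 kt
Leg 4: desired track 29.6°; wind correction -11.0° → command heading 18.6°, groundspeed 107.5 kt
Leg 5: desired track 110.4°; wind correction -7.3° → command heading 103.1°, groundspeed 141.6 kt
Leg 6: desired track 335.6°; wind correction -1.9° → command heading 333.7°, groundspeed 95.7 kt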